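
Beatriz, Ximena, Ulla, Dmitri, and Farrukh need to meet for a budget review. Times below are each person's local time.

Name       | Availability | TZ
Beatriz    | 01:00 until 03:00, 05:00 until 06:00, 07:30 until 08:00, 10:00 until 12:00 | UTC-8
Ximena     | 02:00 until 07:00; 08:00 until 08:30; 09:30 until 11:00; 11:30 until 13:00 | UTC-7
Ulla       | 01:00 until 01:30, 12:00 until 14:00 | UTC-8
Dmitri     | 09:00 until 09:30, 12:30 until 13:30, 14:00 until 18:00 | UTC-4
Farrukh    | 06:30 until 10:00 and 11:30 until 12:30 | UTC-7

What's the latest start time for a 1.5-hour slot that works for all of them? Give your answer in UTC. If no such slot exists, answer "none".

Beatriz in UTC: 09:00-11:00, 13:00-14:00, 15:30-16:00, 18:00-20:00 (add 8h to convert from UTC-8).
Ximena in UTC: 09:00-14:00, 15:00-15:30, 16:30-18:00, 18:30-20:00 (add 7h to convert from UTC-7).
Ulla in UTC: 09:00-09:30, 20:00-22:00 (add 8h to convert from UTC-8).
Dmitri in UTC: 13:00-13:30, 16:30-17:30, 18:00-22:00 (add 4h to convert from UTC-4).
Farrukh in UTC: 13:30-17:00, 18:30-19:30 (add 7h to convert from UTC-7).
Beatriz ∩ Ximena: 09:00-11:00, 13:00-14:00, 18:30-20:00.
Beatriz ∩ Ximena ∩ Ulla: 09:00-09:30.
Beatriz ∩ Ximena ∩ Ulla ∩ Dmitri: ∅.
Beatriz ∩ Ximena ∩ Ulla ∩ Dmitri ∩ Farrukh: ∅.
There is no time when everyone is free.
No common window is at least 90 minutes long.

none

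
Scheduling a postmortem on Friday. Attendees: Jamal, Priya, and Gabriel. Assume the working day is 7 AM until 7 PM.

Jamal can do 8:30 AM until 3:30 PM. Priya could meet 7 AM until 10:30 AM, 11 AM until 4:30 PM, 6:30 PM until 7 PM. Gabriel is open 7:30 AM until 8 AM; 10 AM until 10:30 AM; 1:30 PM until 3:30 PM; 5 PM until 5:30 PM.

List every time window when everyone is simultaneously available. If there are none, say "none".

10:00-10:30, 13:30-15:30

Jamal ∩ Priya: 08:30-10:30, 11:00-15:30.
Jamal ∩ Priya ∩ Gabriel: 10:00-10:30, 13:30-15:30.
So the common availability across everyone is 10:00-10:30, 13:30-15:30.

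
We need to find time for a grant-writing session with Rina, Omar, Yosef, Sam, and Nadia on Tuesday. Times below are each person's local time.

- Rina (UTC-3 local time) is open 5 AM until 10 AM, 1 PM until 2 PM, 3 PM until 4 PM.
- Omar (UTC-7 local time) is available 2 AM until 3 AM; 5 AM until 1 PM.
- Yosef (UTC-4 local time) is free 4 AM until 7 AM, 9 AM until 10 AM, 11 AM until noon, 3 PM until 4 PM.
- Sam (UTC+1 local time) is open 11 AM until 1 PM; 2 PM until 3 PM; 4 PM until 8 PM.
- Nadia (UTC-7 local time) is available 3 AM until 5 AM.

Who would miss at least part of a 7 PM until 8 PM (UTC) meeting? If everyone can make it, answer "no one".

Rina in UTC: 08:00-13:00, 16:00-17:00, 18:00-19:00 (add 3h to convert from UTC-3).
Omar in UTC: 09:00-10:00, 12:00-20:00 (add 7h to convert from UTC-7).
Yosef in UTC: 08:00-11:00, 13:00-14:00, 15:00-16:00, 19:00-20:00 (add 4h to convert from UTC-4).
Sam in UTC: 10:00-12:00, 13:00-14:00, 15:00-19:00 (subtract 1h to convert from UTC+1).
Nadia in UTC: 10:00-12:00 (add 7h to convert from UTC-7).
Rina: not fully free for 19:00-20:00. Omar: free for 19:00-20:00. Yosef: free for 19:00-20:00. Sam: not fully free for 19:00-20:00. Nadia: not fully free for 19:00-20:00.

Nadia, Rina, Sam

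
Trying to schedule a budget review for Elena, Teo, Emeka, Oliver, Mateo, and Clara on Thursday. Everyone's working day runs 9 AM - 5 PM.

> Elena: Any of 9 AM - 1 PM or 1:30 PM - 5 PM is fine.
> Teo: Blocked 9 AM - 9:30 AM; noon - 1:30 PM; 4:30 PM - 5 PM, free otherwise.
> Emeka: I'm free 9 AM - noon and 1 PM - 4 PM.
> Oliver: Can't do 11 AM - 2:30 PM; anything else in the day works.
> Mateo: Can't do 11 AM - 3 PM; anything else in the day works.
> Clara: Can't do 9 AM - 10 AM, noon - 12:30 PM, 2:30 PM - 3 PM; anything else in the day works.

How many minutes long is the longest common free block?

60

Elena free: 09:00-13:00, 13:30-17:00.
Teo free: 09:30-12:00, 13:30-16:30 (invert busy blocks within the working day).
Emeka free: 09:00-12:00, 13:00-16:00.
Oliver free: 09:00-11:00, 14:30-17:00 (invert busy blocks within the working day).
Mateo free: 09:00-11:00, 15:00-17:00 (invert busy blocks within the working day).
Clara free: 10:00-12:00, 12:30-14:30, 15:00-17:00 (invert busy blocks within the working day).
Elena ∩ Teo: 09:30-12:00, 13:30-16:30.
Elena ∩ Teo ∩ Emeka: 09:30-12:00, 13:30-16:00.
Elena ∩ Teo ∩ Emeka ∩ Oliver: 09:30-11:00, 14:30-16:00.
Elena ∩ Teo ∩ Emeka ∩ Oliver ∩ Mateo: 09:30-11:00, 15:00-16:00.
Elena ∩ Teo ∩ Emeka ∩ Oliver ∩ Mateo ∩ Clara: 10:00-11:00, 15:00-16:00.
So the common availability across everyone is 10:00-11:00, 15:00-16:00.
The longest is 10:00-11:00 at 60 minutes.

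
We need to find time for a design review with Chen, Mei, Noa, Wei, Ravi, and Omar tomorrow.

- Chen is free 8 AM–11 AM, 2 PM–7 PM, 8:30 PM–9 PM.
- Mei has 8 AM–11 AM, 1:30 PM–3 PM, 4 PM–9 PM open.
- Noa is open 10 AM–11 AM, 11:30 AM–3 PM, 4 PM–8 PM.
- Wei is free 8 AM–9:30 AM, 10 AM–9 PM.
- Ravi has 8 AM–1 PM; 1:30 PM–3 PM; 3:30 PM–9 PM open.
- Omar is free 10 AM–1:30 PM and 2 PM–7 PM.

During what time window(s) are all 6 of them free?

10:00-11:00, 14:00-15:00, 16:00-19:00

Chen ∩ Mei: 08:00-11:00, 14:00-15:00, 16:00-19:00, 20:30-21:00.
Chen ∩ Mei ∩ Noa: 10:00-11:00, 14:00-15:00, 16:00-19:00.
Chen ∩ Mei ∩ Noa ∩ Wei: 10:00-11:00, 14:00-15:00, 16:00-19:00.
Chen ∩ Mei ∩ Noa ∩ Wei ∩ Ravi: 10:00-11:00, 14:00-15:00, 16:00-19:00.
Chen ∩ Mei ∩ Noa ∩ Wei ∩ Ravi ∩ Omar: 10:00-11:00, 14:00-15:00, 16:00-19:00.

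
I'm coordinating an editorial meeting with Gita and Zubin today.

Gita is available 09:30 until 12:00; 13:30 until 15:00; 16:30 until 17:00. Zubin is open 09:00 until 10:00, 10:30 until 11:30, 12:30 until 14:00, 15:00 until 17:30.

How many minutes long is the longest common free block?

Gita ∩ Zubin: 09:30-10:00, 10:30-11:30, 13:30-14:00, 16:30-17:00.
So the common availability across everyone is 09:30-10:00, 10:30-11:30, 13:30-14:00, 16:30-17:00.
The longest is 10:30-11:30 at 60 minutes.

60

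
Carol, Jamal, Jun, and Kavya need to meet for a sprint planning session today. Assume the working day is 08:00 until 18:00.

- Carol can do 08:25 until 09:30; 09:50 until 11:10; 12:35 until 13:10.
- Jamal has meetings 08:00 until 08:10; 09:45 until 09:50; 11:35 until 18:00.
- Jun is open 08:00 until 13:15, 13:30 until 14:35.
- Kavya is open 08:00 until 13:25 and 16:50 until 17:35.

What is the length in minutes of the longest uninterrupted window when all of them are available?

Carol free: 08:25-09:30, 09:50-11:10, 12:35-13:10.
Jamal free: 08:10-09:45, 09:50-11:35 (invert busy blocks within the working day).
Jun free: 08:00-13:15, 13:30-14:35.
Kavya free: 08:00-13:25, 16:50-17:35.
Carol ∩ Jamal: 08:25-09:30, 09:50-11:10.
Carol ∩ Jamal ∩ Jun: 08:25-09:30, 09:50-11:10.
Carol ∩ Jamal ∩ Jun ∩ Kavya: 08:25-09:30, 09:50-11:10.
The longest is 09:50-11:10 at 80 minutes.

80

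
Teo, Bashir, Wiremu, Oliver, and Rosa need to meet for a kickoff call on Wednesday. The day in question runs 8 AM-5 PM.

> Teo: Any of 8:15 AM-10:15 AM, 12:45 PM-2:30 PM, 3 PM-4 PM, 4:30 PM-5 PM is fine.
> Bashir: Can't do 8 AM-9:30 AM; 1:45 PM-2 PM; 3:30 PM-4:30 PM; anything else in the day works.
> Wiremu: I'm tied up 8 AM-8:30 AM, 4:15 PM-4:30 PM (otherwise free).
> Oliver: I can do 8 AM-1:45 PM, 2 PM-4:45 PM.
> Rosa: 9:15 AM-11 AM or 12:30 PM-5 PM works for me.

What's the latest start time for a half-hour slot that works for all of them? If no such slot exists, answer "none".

Teo free: 08:15-10:15, 12:45-14:30, 15:00-16:00, 16:30-17:00.
Bashir free: 09:30-13:45, 14:00-15:30, 16:30-17:00 (invert busy blocks within the working day).
Wiremu free: 08:30-16:15, 16:30-17:00 (invert busy blocks within the working day).
Oliver free: 08:00-13:45, 14:00-16:45.
Rosa free: 09:15-11:00, 12:30-17:00.
Teo ∩ Bashir: 09:30-10:15, 12:45-13:45, 14:00-14:30, 15:00-15:30, 16:30-17:00.
Teo ∩ Bashir ∩ Wiremu: 09:30-10:15, 12:45-13:45, 14:00-14:30, 15:00-15:30, 16:30-17:00.
Teo ∩ Bashir ∩ Wiremu ∩ Oliver: 09:30-10:15, 12:45-13:45, 14:00-14:30, 15:00-15:30, 16:30-16:45.
Teo ∩ Bashir ∩ Wiremu ∩ Oliver ∩ Rosa: 09:30-10:15, 12:45-13:45, 14:00-14:30, 15:00-15:30, 16:30-16:45.
The last common window of at least 30 minutes is 15:00-15:30; a 30-minute meeting can start as late as 15:00 and still end by 15:30.

15:00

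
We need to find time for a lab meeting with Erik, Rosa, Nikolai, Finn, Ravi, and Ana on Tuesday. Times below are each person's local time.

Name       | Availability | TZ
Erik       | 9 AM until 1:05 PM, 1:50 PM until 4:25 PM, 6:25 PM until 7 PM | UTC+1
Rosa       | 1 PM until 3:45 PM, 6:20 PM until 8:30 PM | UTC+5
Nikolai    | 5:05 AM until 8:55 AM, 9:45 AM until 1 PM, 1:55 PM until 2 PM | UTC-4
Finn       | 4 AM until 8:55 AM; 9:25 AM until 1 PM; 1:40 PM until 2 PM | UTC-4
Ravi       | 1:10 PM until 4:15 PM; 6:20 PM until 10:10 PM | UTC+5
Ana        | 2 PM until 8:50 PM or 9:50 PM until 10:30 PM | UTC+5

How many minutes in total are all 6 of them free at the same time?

Erik in UTC: 08:00-12:05, 12:50-15:25, 17:25-18:00 (subtract 1h to convert from UTC+1).
Rosa in UTC: 08:00-10:45, 13:20-15:30 (subtract 5h to convert from UTC+5).
Nikolai in UTC: 09:05-12:55, 13:45-17:00, 17:55-18:00 (add 4h to convert from UTC-4).
Finn in UTC: 08:00-12:55, 13:25-17:00, 17:40-18:00 (add 4h to convert from UTC-4).
Ravi in UTC: 08:10-11:15, 13:20-17:10 (subtract 5h to convert from UTC+5).
Ana in UTC: 09:00-15:50, 16:50-17:30 (subtract 5h to convert from UTC+5).
Erik ∩ Rosa: 08:00-10:45, 13:20-15:25.
Erik ∩ Rosa ∩ Nikolai: 09:05-10:45, 13:45-15:25.
Erik ∩ Rosa ∩ Nikolai ∩ Finn: 09:05-10:45, 13:45-15:25.
Erik ∩ Rosa ∩ Nikolai ∩ Finn ∩ Ravi: 09:05-10:45, 13:45-15:25.
Erik ∩ Rosa ∩ Nikolai ∩ Finn ∩ Ravi ∩ Ana: 09:05-10:45, 13:45-15:25.
Summing the common windows: 100 + 100 = 200 minutes.

200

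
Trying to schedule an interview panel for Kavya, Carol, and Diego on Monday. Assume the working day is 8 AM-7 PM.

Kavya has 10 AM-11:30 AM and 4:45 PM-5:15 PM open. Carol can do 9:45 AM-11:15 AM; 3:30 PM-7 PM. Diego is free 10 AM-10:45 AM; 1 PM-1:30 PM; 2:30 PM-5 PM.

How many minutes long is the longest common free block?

Kavya ∩ Carol: 10:00-11:15, 16:45-17:15.
Kavya ∩ Carol ∩ Diego: 10:00-10:45, 16:45-17:00.
Those are the intersection windows.
The longest is 10:00-10:45 at 45 minutes.

45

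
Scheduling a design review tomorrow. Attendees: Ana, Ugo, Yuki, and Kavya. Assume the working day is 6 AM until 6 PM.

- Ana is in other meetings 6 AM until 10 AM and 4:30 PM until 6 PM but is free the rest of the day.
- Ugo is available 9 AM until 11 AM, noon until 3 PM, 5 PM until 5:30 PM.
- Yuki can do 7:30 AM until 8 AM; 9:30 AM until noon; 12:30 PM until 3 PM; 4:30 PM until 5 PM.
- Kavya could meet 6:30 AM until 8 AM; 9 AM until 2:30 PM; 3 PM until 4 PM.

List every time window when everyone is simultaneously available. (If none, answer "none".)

Ana free: 10:00-16:30 (invert busy blocks within the working day).
Ugo free: 09:00-11:00, 12:00-15:00, 17:00-17:30.
Yuki free: 07:30-08:00, 09:30-12:00, 12:30-15:00, 16:30-17:00.
Kavya free: 06:30-08:00, 09:00-14:30, 15:00-16:00.
Ana ∩ Ugo: 10:00-11:00, 12:00-15:00.
Ana ∩ Ugo ∩ Yuki: 10:00-11:00, 12:30-15:00.
Ana ∩ Ugo ∩ Yuki ∩ Kavya: 10:00-11:00, 12:30-14:30.
Those are the intersection windows.

10:00-11:00, 12:30-14:30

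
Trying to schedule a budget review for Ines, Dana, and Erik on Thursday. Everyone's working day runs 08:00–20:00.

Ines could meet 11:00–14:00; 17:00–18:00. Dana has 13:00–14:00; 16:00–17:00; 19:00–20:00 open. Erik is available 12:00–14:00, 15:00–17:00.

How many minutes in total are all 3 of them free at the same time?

Ines ∩ Dana: 13:00-14:00.
Ines ∩ Dana ∩ Erik: 13:00-14:00.
Those are the intersection windows.
That's a single block of 60 minutes.

60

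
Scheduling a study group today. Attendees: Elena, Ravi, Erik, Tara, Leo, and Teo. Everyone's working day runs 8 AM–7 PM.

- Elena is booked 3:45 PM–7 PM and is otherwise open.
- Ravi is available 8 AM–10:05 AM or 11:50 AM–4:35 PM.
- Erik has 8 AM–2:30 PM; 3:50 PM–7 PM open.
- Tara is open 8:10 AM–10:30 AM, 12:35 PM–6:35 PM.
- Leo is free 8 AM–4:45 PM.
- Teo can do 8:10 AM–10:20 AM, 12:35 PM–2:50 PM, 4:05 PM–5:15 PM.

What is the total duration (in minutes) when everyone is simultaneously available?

230

Elena free: 08:00-15:45 (invert busy blocks within the working day).
Ravi free: 08:00-10:05, 11:50-16:35.
Erik free: 08:00-14:30, 15:50-19:00.
Tara free: 08:10-10:30, 12:35-18:35.
Leo free: 08:00-16:45.
Teo free: 08:10-10:20, 12:35-14:50, 16:05-17:15.
Elena ∩ Ravi: 08:00-10:05, 11:50-15:45.
Elena ∩ Ravi ∩ Erik: 08:00-10:05, 11:50-14:30.
Elena ∩ Ravi ∩ Erik ∩ Tara: 08:10-10:05, 12:35-14:30.
Elena ∩ Ravi ∩ Erik ∩ Tara ∩ Leo: 08:10-10:05, 12:35-14:30.
Elena ∩ Ravi ∩ Erik ∩ Tara ∩ Leo ∩ Teo: 08:10-10:05, 12:35-14:30.
Those are the intersection windows.
Summing the common windows: 115 + 115 = 230 minutes.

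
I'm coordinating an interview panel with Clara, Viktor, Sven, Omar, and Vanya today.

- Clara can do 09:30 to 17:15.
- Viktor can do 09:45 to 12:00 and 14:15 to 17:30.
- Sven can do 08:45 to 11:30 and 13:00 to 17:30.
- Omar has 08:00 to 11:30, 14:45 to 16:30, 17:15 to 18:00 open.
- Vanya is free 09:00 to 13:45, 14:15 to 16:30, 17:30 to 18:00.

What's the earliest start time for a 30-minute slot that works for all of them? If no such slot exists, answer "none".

09:45

Clara ∩ Viktor: 09:45-12:00, 14:15-17:15.
Clara ∩ Viktor ∩ Sven: 09:45-11:30, 14:15-17:15.
Clara ∩ Viktor ∩ Sven ∩ Omar: 09:45-11:30, 14:45-16:30.
Clara ∩ Viktor ∩ Sven ∩ Omar ∩ Vanya: 09:45-11:30, 14:45-16:30.
So the common availability across everyone is 09:45-11:30, 14:45-16:30.
The first common window of at least 30 minutes is 09:45-11:30, so the earliest start is 09:45.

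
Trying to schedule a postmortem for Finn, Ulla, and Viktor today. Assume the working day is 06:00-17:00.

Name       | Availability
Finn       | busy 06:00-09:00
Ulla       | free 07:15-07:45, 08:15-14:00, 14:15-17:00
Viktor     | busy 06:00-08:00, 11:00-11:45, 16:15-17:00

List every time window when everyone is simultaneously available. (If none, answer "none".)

Finn free: 09:00-17:00 (invert busy blocks within the working day).
Ulla free: 07:15-07:45, 08:15-14:00, 14:15-17:00.
Viktor free: 08:00-11:00, 11:45-16:15 (invert busy blocks within the working day).
Finn ∩ Ulla: 09:00-14:00, 14:15-17:00.
Finn ∩ Ulla ∩ Viktor: 09:00-11:00, 11:45-14:00, 14:15-16:15.
So the common availability across everyone is 09:00-11:00, 11:45-14:00, 14:15-16:15.

09:00-11:00, 11:45-14:00, 14:15-16:15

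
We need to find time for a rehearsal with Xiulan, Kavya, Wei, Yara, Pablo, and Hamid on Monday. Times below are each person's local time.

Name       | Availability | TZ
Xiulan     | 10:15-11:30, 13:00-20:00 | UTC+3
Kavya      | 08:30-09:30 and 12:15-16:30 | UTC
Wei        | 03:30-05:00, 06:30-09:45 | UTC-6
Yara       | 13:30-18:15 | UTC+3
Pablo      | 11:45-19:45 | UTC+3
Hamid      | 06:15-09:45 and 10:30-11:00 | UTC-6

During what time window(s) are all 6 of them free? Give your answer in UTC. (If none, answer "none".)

Xiulan in UTC: 07:15-08:30, 10:00-17:00 (subtract 3h to convert from UTC+3).
Kavya in UTC: 08:30-09:30, 12:15-16:30.
Wei in UTC: 09:30-11:00, 12:30-15:45 (add 6h to convert from UTC-6).
Yara in UTC: 10:30-15:15 (subtract 3h to convert from UTC+3).
Pablo in UTC: 08:45-16:45 (subtract 3h to convert from UTC+3).
Hamid in UTC: 12:15-15:45, 16:30-17:00 (add 6h to convert from UTC-6).
Xiulan ∩ Kavya: 12:15-16:30.
Xiulan ∩ Kavya ∩ Wei: 12:30-15:45.
Xiulan ∩ Kavya ∩ Wei ∩ Yara: 12:30-15:15.
Xiulan ∩ Kavya ∩ Wei ∩ Yara ∩ Pablo: 12:30-15:15.
Xiulan ∩ Kavya ∩ Wei ∩ Yara ∩ Pablo ∩ Hamid: 12:30-15:15.
So the common availability across everyone is 12:30-15:15.

12:30-15:15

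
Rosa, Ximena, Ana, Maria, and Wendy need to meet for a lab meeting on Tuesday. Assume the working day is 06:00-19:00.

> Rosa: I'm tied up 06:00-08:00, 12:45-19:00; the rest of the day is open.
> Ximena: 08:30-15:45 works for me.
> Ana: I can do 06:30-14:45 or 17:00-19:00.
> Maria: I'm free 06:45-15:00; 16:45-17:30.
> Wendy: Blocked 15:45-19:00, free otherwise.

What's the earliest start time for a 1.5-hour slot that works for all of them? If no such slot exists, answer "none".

08:30

Rosa free: 08:00-12:45 (invert busy blocks within the working day).
Ximena free: 08:30-15:45.
Ana free: 06:30-14:45, 17:00-19:00.
Maria free: 06:45-15:00, 16:45-17:30.
Wendy free: 06:00-15:45 (invert busy blocks within the working day).
Rosa ∩ Ximena: 08:30-12:45.
Rosa ∩ Ximena ∩ Ana: 08:30-12:45.
Rosa ∩ Ximena ∩ Ana ∩ Maria: 08:30-12:45.
Rosa ∩ Ximena ∩ Ana ∩ Maria ∩ Wendy: 08:30-12:45.
Those are the intersection windows.
The first common window of at least 90 minutes is 08:30-12:45, so the earliest start is 08:30.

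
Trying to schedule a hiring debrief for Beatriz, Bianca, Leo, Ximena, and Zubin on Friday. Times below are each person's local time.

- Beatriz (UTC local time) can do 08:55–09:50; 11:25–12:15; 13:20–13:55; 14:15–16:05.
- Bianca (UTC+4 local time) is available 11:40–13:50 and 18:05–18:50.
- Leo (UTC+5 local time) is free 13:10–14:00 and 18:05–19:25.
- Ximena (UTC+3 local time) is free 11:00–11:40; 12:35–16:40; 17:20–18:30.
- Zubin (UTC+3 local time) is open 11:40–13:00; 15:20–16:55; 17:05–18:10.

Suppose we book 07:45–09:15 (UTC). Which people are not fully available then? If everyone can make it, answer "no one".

Beatriz in UTC: 08:55-09:50, 11:25-12:15, 13:20-13:55, 14:15-16:05.
Bianca in UTC: 07:40-09:50, 14:05-14:50 (subtract 4h to convert from UTC+4).
Leo in UTC: 08:10-09:00, 13:05-14:25 (subtract 5h to convert from UTC+5).
Ximena in UTC: 08:00-08:40, 09:35-13:40, 14:20-15:30 (subtract 3h to convert from UTC+3).
Zubin in UTC: 08:40-10:00, 12:20-13:55, 14:05-15:10 (subtract 3h to convert from UTC+3).
Beatriz: not fully free for 07:45-09:15. Bianca: free for 07:45-09:15. Leo: not fully free for 07:45-09:15. Ximena: not fully free for 07:45-09:15. Zubin: not fully free for 07:45-09:15.

Beatriz, Leo, Ximena, Zubin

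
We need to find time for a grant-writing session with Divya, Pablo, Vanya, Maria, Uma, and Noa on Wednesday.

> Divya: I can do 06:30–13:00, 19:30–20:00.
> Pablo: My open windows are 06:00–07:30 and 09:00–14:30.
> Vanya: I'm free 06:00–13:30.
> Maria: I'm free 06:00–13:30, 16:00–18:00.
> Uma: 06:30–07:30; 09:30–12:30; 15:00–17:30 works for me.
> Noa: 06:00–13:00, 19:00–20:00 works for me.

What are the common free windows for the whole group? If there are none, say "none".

06:30-07:30, 09:30-12:30

Divya ∩ Pablo: 06:30-07:30, 09:00-13:00.
Divya ∩ Pablo ∩ Vanya: 06:30-07:30, 09:00-13:00.
Divya ∩ Pablo ∩ Vanya ∩ Maria: 06:30-07:30, 09:00-13:00.
Divya ∩ Pablo ∩ Vanya ∩ Maria ∩ Uma: 06:30-07:30, 09:30-12:30.
Divya ∩ Pablo ∩ Vanya ∩ Maria ∩ Uma ∩ Noa: 06:30-07:30, 09:30-12:30.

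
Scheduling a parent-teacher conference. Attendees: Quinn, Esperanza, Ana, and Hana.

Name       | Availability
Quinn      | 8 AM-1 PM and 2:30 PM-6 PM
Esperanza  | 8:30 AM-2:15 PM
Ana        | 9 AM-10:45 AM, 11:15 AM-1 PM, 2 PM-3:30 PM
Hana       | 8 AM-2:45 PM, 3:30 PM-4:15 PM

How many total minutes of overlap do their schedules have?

210

Quinn ∩ Esperanza: 08:30-13:00.
Quinn ∩ Esperanza ∩ Ana: 09:00-10:45, 11:15-13:00.
Quinn ∩ Esperanza ∩ Ana ∩ Hana: 09:00-10:45, 11:15-13:00.
Summing the common windows: 105 + 105 = 210 minutes.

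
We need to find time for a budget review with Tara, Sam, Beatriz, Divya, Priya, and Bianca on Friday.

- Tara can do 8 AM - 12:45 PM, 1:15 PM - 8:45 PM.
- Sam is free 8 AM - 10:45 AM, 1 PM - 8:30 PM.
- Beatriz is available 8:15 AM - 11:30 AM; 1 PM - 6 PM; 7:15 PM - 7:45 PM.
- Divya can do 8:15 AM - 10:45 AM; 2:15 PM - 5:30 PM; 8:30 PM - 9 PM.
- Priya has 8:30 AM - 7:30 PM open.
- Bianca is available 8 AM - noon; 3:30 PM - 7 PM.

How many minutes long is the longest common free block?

135

Tara ∩ Sam: 08:00-10:45, 13:15-20:30.
Tara ∩ Sam ∩ Beatriz: 08:15-10:45, 13:15-18:00, 19:15-19:45.
Tara ∩ Sam ∩ Beatriz ∩ Divya: 08:15-10:45, 14:15-17:30.
Tara ∩ Sam ∩ Beatriz ∩ Divya ∩ Priya: 08:30-10:45, 14:15-17:30.
Tara ∩ Sam ∩ Beatriz ∩ Divya ∩ Priya ∩ Bianca: 08:30-10:45, 15:30-17:30.
So the common availability across everyone is 08:30-10:45, 15:30-17:30.
The longest is 08:30-10:45 at 135 minutes.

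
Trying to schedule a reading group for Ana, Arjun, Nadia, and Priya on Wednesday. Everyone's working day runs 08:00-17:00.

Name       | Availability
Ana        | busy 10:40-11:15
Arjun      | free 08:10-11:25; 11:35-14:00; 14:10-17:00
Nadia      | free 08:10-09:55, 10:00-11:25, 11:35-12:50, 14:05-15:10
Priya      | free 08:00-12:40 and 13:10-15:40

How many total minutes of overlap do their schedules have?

280

Ana free: 08:00-10:40, 11:15-17:00 (invert busy blocks within the working day).
Arjun free: 08:10-11:25, 11:35-14:00, 14:10-17:00.
Nadia free: 08:10-09:55, 10:00-11:25, 11:35-12:50, 14:05-15:10.
Priya free: 08:00-12:40, 13:10-15:40.
Ana ∩ Arjun: 08:10-10:40, 11:15-11:25, 11:35-14:00, 14:10-17:00.
Ana ∩ Arjun ∩ Nadia: 08:10-09:55, 10:00-10:40, 11:15-11:25, 11:35-12:50, 14:10-15:10.
Ana ∩ Arjun ∩ Nadia ∩ Priya: 08:10-09:55, 10:00-10:40, 11:15-11:25, 11:35-12:40, 14:10-15:10.
Summing the common windows: 105 + 40 + 10 + 65 + 60 = 280 minutes.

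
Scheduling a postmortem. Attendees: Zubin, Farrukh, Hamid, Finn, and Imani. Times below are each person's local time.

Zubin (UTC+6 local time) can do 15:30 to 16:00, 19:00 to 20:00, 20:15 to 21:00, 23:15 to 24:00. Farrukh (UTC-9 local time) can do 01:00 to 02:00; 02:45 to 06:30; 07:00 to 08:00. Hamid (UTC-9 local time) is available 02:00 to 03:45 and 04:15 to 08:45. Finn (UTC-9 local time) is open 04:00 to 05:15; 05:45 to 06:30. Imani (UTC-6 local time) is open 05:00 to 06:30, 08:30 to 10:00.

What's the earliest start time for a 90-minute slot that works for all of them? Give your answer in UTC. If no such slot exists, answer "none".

none

Zubin in UTC: 09:30-10:00, 13:00-14:00, 14:15-15:00, 17:15-18:00 (subtract 6h to convert from UTC+6).
Farrukh in UTC: 10:00-11:00, 11:45-15:30, 16:00-17:00 (add 9h to convert from UTC-9).
Hamid in UTC: 11:00-12:45, 13:15-17:45 (add 9h to convert from UTC-9).
Finn in UTC: 13:00-14:15, 14:45-15:30 (add 9h to convert from UTC-9).
Imani in UTC: 11:00-12:30, 14:30-16:00 (add 6h to convert from UTC-6).
Zubin ∩ Farrukh: 13:00-14:00, 14:15-15:00.
Zubin ∩ Farrukh ∩ Hamid: 13:15-14:00, 14:15-15:00.
Zubin ∩ Farrukh ∩ Hamid ∩ Finn: 13:15-14:00, 14:45-15:00.
Zubin ∩ Farrukh ∩ Hamid ∩ Finn ∩ Imani: 14:45-15:00.
No common window is at least 90 minutes long.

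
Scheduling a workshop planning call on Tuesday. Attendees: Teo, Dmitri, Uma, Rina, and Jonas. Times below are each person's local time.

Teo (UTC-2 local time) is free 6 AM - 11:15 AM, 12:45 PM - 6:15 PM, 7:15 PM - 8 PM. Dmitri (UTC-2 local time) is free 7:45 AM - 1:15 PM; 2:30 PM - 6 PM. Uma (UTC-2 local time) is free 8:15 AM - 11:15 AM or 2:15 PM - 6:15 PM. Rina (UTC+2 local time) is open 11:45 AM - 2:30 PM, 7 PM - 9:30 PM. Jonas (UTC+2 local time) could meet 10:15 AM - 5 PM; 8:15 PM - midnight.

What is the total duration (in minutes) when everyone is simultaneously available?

210

Teo in UTC: 08:00-13:15, 14:45-20:15, 21:15-22:00 (add 2h to convert from UTC-2).
Dmitri in UTC: 09:45-15:15, 16:30-20:00 (add 2h to convert from UTC-2).
Uma in UTC: 10:15-13:15, 16:15-20:15 (add 2h to convert from UTC-2).
Rina in UTC: 09:45-12:30, 17:00-19:30 (subtract 2h to convert from UTC+2).
Jonas in UTC: 08:15-15:00, 18:15-22:00 (subtract 2h to convert from UTC+2).
Teo ∩ Dmitri: 09:45-13:15, 14:45-15:15, 16:30-20:00.
Teo ∩ Dmitri ∩ Uma: 10:15-13:15, 16:30-20:00.
Teo ∩ Dmitri ∩ Uma ∩ Rina: 10:15-12:30, 17:00-19:30.
Teo ∩ Dmitri ∩ Uma ∩ Rina ∩ Jonas: 10:15-12:30, 18:15-19:30.
Summing the common windows: 135 + 75 = 210 minutes.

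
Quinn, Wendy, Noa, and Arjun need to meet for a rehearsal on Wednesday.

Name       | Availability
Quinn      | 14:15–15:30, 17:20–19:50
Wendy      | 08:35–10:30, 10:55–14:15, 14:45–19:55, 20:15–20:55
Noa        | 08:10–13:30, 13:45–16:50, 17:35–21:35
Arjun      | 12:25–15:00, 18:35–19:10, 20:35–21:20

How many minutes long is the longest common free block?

35

Quinn ∩ Wendy: 14:45-15:30, 17:20-19:50.
Quinn ∩ Wendy ∩ Noa: 14:45-15:30, 17:35-19:50.
Quinn ∩ Wendy ∩ Noa ∩ Arjun: 14:45-15:00, 18:35-19:10.
The longest is 18:35-19:10 at 35 minutes.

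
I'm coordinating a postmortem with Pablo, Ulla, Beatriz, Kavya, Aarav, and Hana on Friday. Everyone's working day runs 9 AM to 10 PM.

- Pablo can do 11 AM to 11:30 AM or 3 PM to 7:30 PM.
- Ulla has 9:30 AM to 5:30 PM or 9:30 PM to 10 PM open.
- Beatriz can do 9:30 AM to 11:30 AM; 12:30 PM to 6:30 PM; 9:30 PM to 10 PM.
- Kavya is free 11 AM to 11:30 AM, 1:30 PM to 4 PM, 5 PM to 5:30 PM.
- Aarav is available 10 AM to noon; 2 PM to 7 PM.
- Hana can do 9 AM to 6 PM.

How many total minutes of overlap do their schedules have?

120

Pablo ∩ Ulla: 11:00-11:30, 15:00-17:30.
Pablo ∩ Ulla ∩ Beatriz: 11:00-11:30, 15:00-17:30.
Pablo ∩ Ulla ∩ Beatriz ∩ Kavya: 11:00-11:30, 15:00-16:00, 17:00-17:30.
Pablo ∩ Ulla ∩ Beatriz ∩ Kavya ∩ Aarav: 11:00-11:30, 15:00-16:00, 17:00-17:30.
Pablo ∩ Ulla ∩ Beatriz ∩ Kavya ∩ Aarav ∩ Hana: 11:00-11:30, 15:00-16:00, 17:00-17:30.
Summing the common windows: 30 + 60 + 30 = 120 minutes.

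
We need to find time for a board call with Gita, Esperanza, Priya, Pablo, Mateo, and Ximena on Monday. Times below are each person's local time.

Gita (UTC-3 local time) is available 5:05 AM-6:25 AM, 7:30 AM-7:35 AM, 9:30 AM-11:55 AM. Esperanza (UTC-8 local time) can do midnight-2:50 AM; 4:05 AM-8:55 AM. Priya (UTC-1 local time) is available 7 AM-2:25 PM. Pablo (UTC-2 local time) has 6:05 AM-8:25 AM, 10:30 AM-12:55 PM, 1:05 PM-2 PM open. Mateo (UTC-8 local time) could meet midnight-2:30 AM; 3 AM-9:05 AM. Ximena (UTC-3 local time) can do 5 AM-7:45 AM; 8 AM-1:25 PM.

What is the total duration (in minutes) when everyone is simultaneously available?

225

Gita in UTC: 08:05-09:25, 10:30-10:35, 12:30-14:55 (add 3h to convert from UTC-3).
Esperanza in UTC: 08:00-10:50, 12:05-16:55 (add 8h to convert from UTC-8).
Priya in UTC: 08:00-15:25 (add 1h to convert from UTC-1).
Pablo in UTC: 08:05-10:25, 12:30-14:55, 15:05-16:00 (add 2h to convert from UTC-2).
Mateo in UTC: 08:00-10:30, 11:00-17:05 (add 8h to convert from UTC-8).
Ximena in UTC: 08:00-10:45, 11:00-16:25 (add 3h to convert from UTC-3).
Gita ∩ Esperanza: 08:05-09:25, 10:30-10:35, 12:30-14:55.
Gita ∩ Esperanza ∩ Priya: 08:05-09:25, 10:30-10:35, 12:30-14:55.
Gita ∩ Esperanza ∩ Priya ∩ Pablo: 08:05-09:25, 12:30-14:55.
Gita ∩ Esperanza ∩ Priya ∩ Pablo ∩ Mateo: 08:05-09:25, 12:30-14:55.
Gita ∩ Esperanza ∩ Priya ∩ Pablo ∩ Mateo ∩ Ximena: 08:05-09:25, 12:30-14:55.
Summing the common windows: 80 + 145 = 225 minutes.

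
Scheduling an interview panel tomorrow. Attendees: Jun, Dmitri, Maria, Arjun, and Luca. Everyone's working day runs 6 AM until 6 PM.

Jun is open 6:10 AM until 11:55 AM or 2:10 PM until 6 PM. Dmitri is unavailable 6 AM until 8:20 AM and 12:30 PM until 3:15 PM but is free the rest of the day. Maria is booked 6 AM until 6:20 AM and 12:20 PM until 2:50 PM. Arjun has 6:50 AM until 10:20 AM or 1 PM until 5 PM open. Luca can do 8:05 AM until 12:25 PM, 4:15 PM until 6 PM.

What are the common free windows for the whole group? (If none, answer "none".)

08:20-10:20, 16:15-17:00

Jun free: 06:10-11:55, 14:10-18:00.
Dmitri free: 08:20-12:30, 15:15-18:00 (invert busy blocks within the working day).
Maria free: 06:20-12:20, 14:50-18:00 (invert busy blocks within the working day).
Arjun free: 06:50-10:20, 13:00-17:00.
Luca free: 08:05-12:25, 16:15-18:00.
Jun ∩ Dmitri: 08:20-11:55, 15:15-18:00.
Jun ∩ Dmitri ∩ Maria: 08:20-11:55, 15:15-18:00.
Jun ∩ Dmitri ∩ Maria ∩ Arjun: 08:20-10:20, 15:15-17:00.
Jun ∩ Dmitri ∩ Maria ∩ Arjun ∩ Luca: 08:20-10:20, 16:15-17:00.
Those are the intersection windows.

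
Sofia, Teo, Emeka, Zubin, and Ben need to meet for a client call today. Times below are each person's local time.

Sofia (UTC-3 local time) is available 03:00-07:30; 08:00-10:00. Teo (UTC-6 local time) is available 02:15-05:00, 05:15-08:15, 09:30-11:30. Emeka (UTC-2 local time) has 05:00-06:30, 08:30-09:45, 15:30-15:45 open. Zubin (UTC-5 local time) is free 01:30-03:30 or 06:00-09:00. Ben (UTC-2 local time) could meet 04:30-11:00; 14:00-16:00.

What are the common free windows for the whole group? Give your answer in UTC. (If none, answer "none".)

Sofia in UTC: 06:00-10:30, 11:00-13:00 (add 3h to convert from UTC-3).
Teo in UTC: 08:15-11:00, 11:15-14:15, 15:30-17:30 (add 6h to convert from UTC-6).
Emeka in UTC: 07:00-08:30, 10:30-11:45, 17:30-17:45 (add 2h to convert from UTC-2).
Zubin in UTC: 06:30-08:30, 11:00-14:00 (add 5h to convert from UTC-5).
Ben in UTC: 06:30-13:00, 16:00-18:00 (add 2h to convert from UTC-2).
Sofia ∩ Teo: 08:15-10:30, 11:15-13:00.
Sofia ∩ Teo ∩ Emeka: 08:15-08:30, 11:15-11:45.
Sofia ∩ Teo ∩ Emeka ∩ Zubin: 08:15-08:30, 11:15-11:45.
Sofia ∩ Teo ∩ Emeka ∩ Zubin ∩ Ben: 08:15-08:30, 11:15-11:45.
So the common availability across everyone is 08:15-08:30, 11:15-11:45.

08:15-08:30, 11:15-11:45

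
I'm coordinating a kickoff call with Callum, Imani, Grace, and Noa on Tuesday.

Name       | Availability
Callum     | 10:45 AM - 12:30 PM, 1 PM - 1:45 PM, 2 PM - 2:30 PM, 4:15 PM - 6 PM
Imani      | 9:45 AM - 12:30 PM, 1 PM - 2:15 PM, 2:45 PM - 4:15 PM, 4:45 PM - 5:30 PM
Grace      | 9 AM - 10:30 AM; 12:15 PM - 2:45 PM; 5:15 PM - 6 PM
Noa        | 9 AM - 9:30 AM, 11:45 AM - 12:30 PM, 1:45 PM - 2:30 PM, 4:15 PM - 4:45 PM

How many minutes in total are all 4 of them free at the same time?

Callum ∩ Imani: 10:45-12:30, 13:00-13:45, 14:00-14:15, 16:45-17:30.
Callum ∩ Imani ∩ Grace: 12:15-12:30, 13:00-13:45, 14:00-14:15, 17:15-17:30.
Callum ∩ Imani ∩ Grace ∩ Noa: 12:15-12:30, 14:00-14:15.
Summing the common windows: 15 + 15 = 30 minutes.

30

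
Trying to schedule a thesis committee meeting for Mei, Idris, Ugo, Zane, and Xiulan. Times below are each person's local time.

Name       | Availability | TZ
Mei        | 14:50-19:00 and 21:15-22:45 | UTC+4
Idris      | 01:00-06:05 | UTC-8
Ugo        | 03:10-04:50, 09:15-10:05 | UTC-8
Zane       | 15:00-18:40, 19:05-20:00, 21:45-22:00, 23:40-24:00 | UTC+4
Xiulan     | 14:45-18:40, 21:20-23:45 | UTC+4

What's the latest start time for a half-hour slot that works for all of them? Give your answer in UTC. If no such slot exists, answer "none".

12:20

Mei in UTC: 10:50-15:00, 17:15-18:45 (subtract 4h to convert from UTC+4).
Idris in UTC: 09:00-14:05 (add 8h to convert from UTC-8).
Ugo in UTC: 11:10-12:50, 17:15-18:05 (add 8h to convert from UTC-8).
Zane in UTC: 11:00-14:40, 15:05-16:00, 17:45-18:00, 19:40-20:00 (subtract 4h to convert from UTC+4).
Xiulan in UTC: 10:45-14:40, 17:20-19:45 (subtract 4h to convert from UTC+4).
Mei ∩ Idris: 10:50-14:05.
Mei ∩ Idris ∩ Ugo: 11:10-12:50.
Mei ∩ Idris ∩ Ugo ∩ Zane: 11:10-12:50.
Mei ∩ Idris ∩ Ugo ∩ Zane ∩ Xiulan: 11:10-12:50.
Those are the intersection windows.
The last common window of at least 30 minutes is 11:10-12:50; a 30-minute meeting can start as late as 12:20 and still end by 12:50.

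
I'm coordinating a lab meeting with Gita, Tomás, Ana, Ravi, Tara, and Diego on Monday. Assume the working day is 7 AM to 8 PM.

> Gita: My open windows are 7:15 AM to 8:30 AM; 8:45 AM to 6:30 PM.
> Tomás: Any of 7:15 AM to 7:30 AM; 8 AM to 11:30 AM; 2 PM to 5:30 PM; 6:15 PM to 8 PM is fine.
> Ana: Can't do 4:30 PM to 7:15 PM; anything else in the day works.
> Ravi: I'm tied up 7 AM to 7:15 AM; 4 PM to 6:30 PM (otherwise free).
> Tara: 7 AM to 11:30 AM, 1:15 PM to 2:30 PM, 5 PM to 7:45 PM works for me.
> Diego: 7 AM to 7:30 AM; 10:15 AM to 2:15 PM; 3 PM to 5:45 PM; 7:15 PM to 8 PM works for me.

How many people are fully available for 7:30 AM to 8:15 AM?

Gita free: 07:15-08:30, 08:45-18:30.
Tomás free: 07:15-07:30, 08:00-11:30, 14:00-17:30, 18:15-20:00.
Ana free: 07:00-16:30, 19:15-20:00 (invert busy blocks within the working day).
Ravi free: 07:15-16:00, 18:30-20:00 (invert busy blocks within the working day).
Tara free: 07:00-11:30, 13:15-14:30, 17:00-19:45.
Diego free: 07:00-07:30, 10:15-14:15, 15:00-17:45, 19:15-20:00.
Gita, Ana, Ravi, and Tara can make the full 07:30-08:15 slot — that's 4.

4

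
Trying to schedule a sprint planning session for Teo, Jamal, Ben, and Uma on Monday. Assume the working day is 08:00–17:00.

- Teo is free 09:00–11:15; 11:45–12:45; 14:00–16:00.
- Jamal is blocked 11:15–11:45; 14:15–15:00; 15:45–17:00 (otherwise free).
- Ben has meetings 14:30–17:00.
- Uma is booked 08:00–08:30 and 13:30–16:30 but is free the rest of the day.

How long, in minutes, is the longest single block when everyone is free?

135

Teo free: 09:00-11:15, 11:45-12:45, 14:00-16:00.
Jamal free: 08:00-11:15, 11:45-14:15, 15:00-15:45 (invert busy blocks within the working day).
Ben free: 08:00-14:30 (invert busy blocks within the working day).
Uma free: 08:30-13:30, 16:30-17:00 (invert busy blocks within the working day).
Teo ∩ Jamal: 09:00-11:15, 11:45-12:45, 14:00-14:15, 15:00-15:45.
Teo ∩ Jamal ∩ Ben: 09:00-11:15, 11:45-12:45, 14:00-14:15.
Teo ∩ Jamal ∩ Ben ∩ Uma: 09:00-11:15, 11:45-12:45.
The longest is 09:00-11:15 at 135 minutes.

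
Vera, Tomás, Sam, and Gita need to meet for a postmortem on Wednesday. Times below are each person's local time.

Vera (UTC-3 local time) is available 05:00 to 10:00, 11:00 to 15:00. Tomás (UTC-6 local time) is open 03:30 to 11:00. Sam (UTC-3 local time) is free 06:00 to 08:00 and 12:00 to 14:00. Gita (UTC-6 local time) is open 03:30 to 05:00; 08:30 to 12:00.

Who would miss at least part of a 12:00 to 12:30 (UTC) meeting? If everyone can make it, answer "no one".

Gita, Sam

Vera in UTC: 08:00-13:00, 14:00-18:00 (add 3h to convert from UTC-3).
Tomás in UTC: 09:30-17:00 (add 6h to convert from UTC-6).
Sam in UTC: 09:00-11:00, 15:00-17:00 (add 3h to convert from UTC-3).
Gita in UTC: 09:30-11:00, 14:30-18:00 (add 6h to convert from UTC-6).
Vera: free for 12:00-12:30. Tomás: free for 12:00-12:30. Sam: not fully free for 12:00-12:30. Gita: not fully free for 12:00-12:30.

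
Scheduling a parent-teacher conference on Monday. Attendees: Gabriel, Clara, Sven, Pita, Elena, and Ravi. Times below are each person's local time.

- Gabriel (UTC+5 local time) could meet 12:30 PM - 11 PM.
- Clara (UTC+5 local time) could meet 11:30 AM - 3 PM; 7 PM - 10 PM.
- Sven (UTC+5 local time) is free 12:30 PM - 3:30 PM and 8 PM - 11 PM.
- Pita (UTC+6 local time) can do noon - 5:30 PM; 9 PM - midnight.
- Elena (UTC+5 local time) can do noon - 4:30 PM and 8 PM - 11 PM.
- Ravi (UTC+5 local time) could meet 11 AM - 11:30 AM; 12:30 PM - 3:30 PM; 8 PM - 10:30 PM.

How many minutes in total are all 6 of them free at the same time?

270

Gabriel in UTC: 07:30-18:00 (subtract 5h to convert from UTC+5).
Clara in UTC: 06:30-10:00, 14:00-17:00 (subtract 5h to convert from UTC+5).
Sven in UTC: 07:30-10:30, 15:00-18:00 (subtract 5h to convert from UTC+5).
Pita in UTC: 06:00-11:30, 15:00-18:00 (subtract 6h to convert from UTC+6).
Elena in UTC: 07:00-11:30, 15:00-18:00 (subtract 5h to convert from UTC+5).
Ravi in UTC: 06:00-06:30, 07:30-10:30, 15:00-17:30 (subtract 5h to convert from UTC+5).
Gabriel ∩ Clara: 07:30-10:00, 14:00-17:00.
Gabriel ∩ Clara ∩ Sven: 07:30-10:00, 15:00-17:00.
Gabriel ∩ Clara ∩ Sven ∩ Pita: 07:30-10:00, 15:00-17:00.
Gabriel ∩ Clara ∩ Sven ∩ Pita ∩ Elena: 07:30-10:00, 15:00-17:00.
Gabriel ∩ Clara ∩ Sven ∩ Pita ∩ Elena ∩ Ravi: 07:30-10:00, 15:00-17:00.
So the common availability across everyone is 07:30-10:00, 15:00-17:00.
Summing the common windows: 150 + 120 = 270 minutes.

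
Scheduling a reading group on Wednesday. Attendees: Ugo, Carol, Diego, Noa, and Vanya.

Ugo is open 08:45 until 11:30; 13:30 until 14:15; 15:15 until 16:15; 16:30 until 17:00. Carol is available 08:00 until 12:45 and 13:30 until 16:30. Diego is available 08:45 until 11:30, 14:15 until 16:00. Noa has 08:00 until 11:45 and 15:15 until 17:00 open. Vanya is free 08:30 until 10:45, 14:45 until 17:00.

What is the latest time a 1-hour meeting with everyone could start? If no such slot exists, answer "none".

09:45

Ugo ∩ Carol: 08:45-11:30, 13:30-14:15, 15:15-16:15.
Ugo ∩ Carol ∩ Diego: 08:45-11:30, 15:15-16:00.
Ugo ∩ Carol ∩ Diego ∩ Noa: 08:45-11:30, 15:15-16:00.
Ugo ∩ Carol ∩ Diego ∩ Noa ∩ Vanya: 08:45-10:45, 15:15-16:00.
The last common window of at least 60 minutes is 08:45-10:45; a 60-minute meeting can start as late as 09:45 and still end by 10:45.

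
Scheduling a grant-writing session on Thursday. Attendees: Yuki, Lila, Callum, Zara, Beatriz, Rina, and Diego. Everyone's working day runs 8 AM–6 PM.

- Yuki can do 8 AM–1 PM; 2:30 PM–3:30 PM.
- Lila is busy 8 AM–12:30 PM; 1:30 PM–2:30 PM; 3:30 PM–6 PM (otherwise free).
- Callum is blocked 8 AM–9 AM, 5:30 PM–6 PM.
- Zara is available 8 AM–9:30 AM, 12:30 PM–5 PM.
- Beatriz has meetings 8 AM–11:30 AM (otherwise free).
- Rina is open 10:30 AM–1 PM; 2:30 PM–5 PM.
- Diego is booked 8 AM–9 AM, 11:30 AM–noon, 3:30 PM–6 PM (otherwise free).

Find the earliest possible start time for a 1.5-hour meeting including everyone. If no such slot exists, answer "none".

Yuki free: 08:00-13:00, 14:30-15:30.
Lila free: 12:30-13:30, 14:30-15:30 (invert busy blocks within the working day).
Callum free: 09:00-17:30 (invert busy blocks within the working day).
Zara free: 08:00-09:30, 12:30-17:00.
Beatriz free: 11:30-18:00 (invert busy blocks within the working day).
Rina free: 10:30-13:00, 14:30-17:00.
Diego free: 09:00-11:30, 12:00-15:30 (invert busy blocks within the working day).
Yuki ∩ Lila: 12:30-13:00, 14:30-15:30.
Yuki ∩ Lila ∩ Callum: 12:30-13:00, 14:30-15:30.
Yuki ∩ Lila ∩ Callum ∩ Zara: 12:30-13:00, 14:30-15:30.
Yuki ∩ Lila ∩ Callum ∩ Zara ∩ Beatriz: 12:30-13:00, 14:30-15:30.
Yuki ∩ Lila ∩ Callum ∩ Zara ∩ Beatriz ∩ Rina: 12:30-13:00, 14:30-15:30.
Yuki ∩ Lila ∩ Callum ∩ Zara ∩ Beatriz ∩ Rina ∩ Diego: 12:30-13:00, 14:30-15:30.
Those are the intersection windows.
No common window is at least 90 minutes long.

none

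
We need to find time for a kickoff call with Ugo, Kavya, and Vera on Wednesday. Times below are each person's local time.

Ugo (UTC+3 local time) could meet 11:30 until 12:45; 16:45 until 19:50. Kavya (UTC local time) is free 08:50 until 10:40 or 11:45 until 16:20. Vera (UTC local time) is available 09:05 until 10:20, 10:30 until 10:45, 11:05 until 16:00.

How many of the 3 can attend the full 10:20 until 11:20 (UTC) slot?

0

Ugo in UTC: 08:30-09:45, 13:45-16:50 (subtract 3h to convert from UTC+3).
Kavya in UTC: 08:50-10:40, 11:45-16:20.
Vera in UTC: 09:05-10:20, 10:30-10:45, 11:05-16:00.
nobody can make the full 10:20-11:20 slot — that's 0.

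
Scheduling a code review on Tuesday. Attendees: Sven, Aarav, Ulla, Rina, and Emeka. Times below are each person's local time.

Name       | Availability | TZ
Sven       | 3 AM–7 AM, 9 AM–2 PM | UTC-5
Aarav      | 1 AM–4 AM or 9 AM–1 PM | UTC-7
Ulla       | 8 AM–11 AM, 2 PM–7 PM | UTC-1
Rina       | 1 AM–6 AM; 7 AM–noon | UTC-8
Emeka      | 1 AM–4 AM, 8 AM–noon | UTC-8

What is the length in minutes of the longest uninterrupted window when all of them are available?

180

Sven in UTC: 08:00-12:00, 14:00-19:00 (add 5h to convert from UTC-5).
Aarav in UTC: 08:00-11:00, 16:00-20:00 (add 7h to convert from UTC-7).
Ulla in UTC: 09:00-12:00, 15:00-20:00 (add 1h to convert from UTC-1).
Rina in UTC: 09:00-14:00, 15:00-20:00 (add 8h to convert from UTC-8).
Emeka in UTC: 09:00-12:00, 16:00-20:00 (add 8h to convert from UTC-8).
Sven ∩ Aarav: 08:00-11:00, 16:00-19:00.
Sven ∩ Aarav ∩ Ulla: 09:00-11:00, 16:00-19:00.
Sven ∩ Aarav ∩ Ulla ∩ Rina: 09:00-11:00, 16:00-19:00.
Sven ∩ Aarav ∩ Ulla ∩ Rina ∩ Emeka: 09:00-11:00, 16:00-19:00.
The longest is 16:00-19:00 at 180 minutes.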